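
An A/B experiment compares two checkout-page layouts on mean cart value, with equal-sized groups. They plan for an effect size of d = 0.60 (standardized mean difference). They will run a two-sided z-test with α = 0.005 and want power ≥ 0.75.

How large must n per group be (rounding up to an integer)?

For power 0.75 need Φ(δ − z_{0.0025}) = 0.75, so δ = z_{0.0025} + z_{0.25} = 2.807 + 0.674 = 3.482.
(The Φ(−δ − z_{α/2}) term is vanishingly small for δ > 0 and is dropped in the standard sample-size formula.)
δ = d·√(n/2) ⇒ n = 2(δ/d)² = 2 × (3.482 / 0.60)² = 67.34.
Rounding up, n = 68 per group.

n = 68 per group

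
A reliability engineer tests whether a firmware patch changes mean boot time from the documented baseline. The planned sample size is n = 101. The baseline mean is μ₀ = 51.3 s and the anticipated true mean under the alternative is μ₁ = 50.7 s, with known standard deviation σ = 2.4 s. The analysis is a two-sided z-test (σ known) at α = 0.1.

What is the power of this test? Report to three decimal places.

Standardized effect: d = |μ₁ − μ₀| / σ = |50.7 − 51.3| / 2.4 = 0.2500
Noncentrality parameter: δ = d·√n = 0.2500 × √101 = 2.5125
Two-sided α = 0.1 → critical value z_{0.05} = 1.645.
Power = Φ(δ − 1.645) + Φ(−δ − 1.645) = Φ(0.868) + Φ(-4.157) = 0.8072 + 0.0000 = 0.8072.

Power ≈ 0.807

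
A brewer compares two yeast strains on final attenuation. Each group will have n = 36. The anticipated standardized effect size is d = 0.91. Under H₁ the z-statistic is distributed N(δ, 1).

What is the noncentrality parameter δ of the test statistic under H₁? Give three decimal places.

δ ≈ 3.861

δ = d·√(n/2) = 0.91 × √(36/2) = 3.8608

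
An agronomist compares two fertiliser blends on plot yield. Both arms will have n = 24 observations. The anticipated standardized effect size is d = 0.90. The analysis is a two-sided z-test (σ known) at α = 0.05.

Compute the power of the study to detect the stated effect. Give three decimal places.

Power ≈ 0.877

Noncentrality parameter: δ = d·√(n/2) = 0.90 × √(24/2) = 3.1177
Critical value for a two-sided test at α = 0.05: z_{α/2} = 1.960.
Power = Φ(δ − 1.960) + Φ(−δ − 1.960) = Φ(1.158) + Φ(-5.078) = 0.8765 + 0.0000 = 0.8765.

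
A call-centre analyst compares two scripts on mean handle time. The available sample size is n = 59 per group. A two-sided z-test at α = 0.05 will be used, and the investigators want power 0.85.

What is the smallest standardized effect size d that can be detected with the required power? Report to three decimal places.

d ≈ 0.552

Required noncentrality: δ = z_{0.025} + z_{0.15} = 1.960 + 1.036 = 2.996.
(Lower-tail contribution to power is negligible for δ > 0.)
δ = d·√(n/2) ⇒ d = δ/√(n/2) = 2.996/√(59/2) = 0.5517.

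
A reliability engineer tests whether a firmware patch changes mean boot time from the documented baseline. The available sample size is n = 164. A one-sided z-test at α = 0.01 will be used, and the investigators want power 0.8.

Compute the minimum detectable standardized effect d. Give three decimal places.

d ≈ 0.247

Required noncentrality: δ = z_{0.01} + z_{0.20} = 2.326 + 0.842 = 3.168.
δ = d·√n ⇒ d = δ/√n = 3.168/√164 = 0.2474.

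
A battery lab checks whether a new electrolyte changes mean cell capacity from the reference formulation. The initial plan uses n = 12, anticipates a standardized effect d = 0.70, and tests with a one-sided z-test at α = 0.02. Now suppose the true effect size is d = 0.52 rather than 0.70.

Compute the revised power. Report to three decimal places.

Power ≈ 0.400

With d = 0.52: δ = d·√n = 0.52 × √12 = 1.8013. Critical value z_{0.02} = 2.054.
Revised power = Φ(δ − 2.054) = Φ(-0.252) = 0.4004.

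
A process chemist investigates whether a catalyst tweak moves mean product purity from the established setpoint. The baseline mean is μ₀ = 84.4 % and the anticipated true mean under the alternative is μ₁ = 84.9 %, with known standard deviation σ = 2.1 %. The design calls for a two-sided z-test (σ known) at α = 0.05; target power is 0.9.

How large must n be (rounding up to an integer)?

Standardized effect: d = |μ₁ − μ₀| / σ = |84.9 − 84.4| / 2.1 = 0.2381
For power 0.9 need Φ(δ − z_{0.025}) = 0.9, so δ = z_{0.025} + z_{0.10} = 1.960 + 1.282 = 3.242.
(Ignoring the negligible lower-tail rejection probability gives the usual closed-form inversion.)
δ = d·√n ⇒ n = (δ/d)² = (3.242 / 0.2381)² = 185.35.
Rounding up, n = 186.

n = 186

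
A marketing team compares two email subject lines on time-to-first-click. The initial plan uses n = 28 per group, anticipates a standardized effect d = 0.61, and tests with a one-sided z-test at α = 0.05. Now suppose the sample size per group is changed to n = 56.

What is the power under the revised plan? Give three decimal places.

Power ≈ 0.943

With n = 56 per group: δ = d·√(n/2) = 0.61 × √(56/2) = 3.2278. Critical value z_{0.05} = 1.645.
Revised power = Φ(δ − 1.645) = Φ(1.583) = 0.9433.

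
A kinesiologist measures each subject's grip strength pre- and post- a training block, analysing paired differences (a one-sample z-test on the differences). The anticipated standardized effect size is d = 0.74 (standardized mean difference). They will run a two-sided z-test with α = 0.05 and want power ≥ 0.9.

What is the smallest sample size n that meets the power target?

Set Φ(δ − 1.960) = 0.9; then δ − 1.960 = Φ⁻¹(0.9) = 1.282, giving δ = 3.242.
(Ignoring the negligible lower-tail rejection probability gives the usual closed-form inversion.)
δ = d·√n ⇒ n = (δ/d)² = (3.242 / 0.74)² = 19.19.
Rounding up, n = 20.

n = 20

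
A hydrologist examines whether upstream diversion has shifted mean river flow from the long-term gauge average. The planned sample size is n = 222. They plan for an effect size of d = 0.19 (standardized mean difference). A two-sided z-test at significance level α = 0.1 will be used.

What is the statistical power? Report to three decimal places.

Power ≈ 0.882

Noncentrality parameter: δ = d·√n = 0.19 × √222 = 2.8309
Two-sided α = 0.1 → critical value z_{0.05} = 1.645.
Power = Φ(δ − 1.645) + Φ(−δ − 1.645) = Φ(1.186) + Φ(-4.476) = 0.8822 + 0.0000 = 0.8822.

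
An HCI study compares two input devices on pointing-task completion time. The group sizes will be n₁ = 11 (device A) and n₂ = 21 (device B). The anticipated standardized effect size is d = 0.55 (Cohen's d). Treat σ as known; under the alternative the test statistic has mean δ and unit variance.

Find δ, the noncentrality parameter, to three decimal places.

δ ≈ 1.478

δ = d / √(1/n₁ + 1/n₂) = 0.55 / √(1/11 + 1/21) = 1.4777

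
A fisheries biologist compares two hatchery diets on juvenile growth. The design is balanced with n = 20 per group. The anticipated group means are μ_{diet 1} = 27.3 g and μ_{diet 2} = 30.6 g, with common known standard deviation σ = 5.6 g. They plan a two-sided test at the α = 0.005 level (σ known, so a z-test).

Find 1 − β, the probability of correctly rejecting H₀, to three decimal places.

Power ≈ 0.173

Standardized effect: d = |μ_{diet 1} − μ_{diet 2}| / σ = |27.3 − 30.6| / 5.6 = 0.5893
Noncentrality parameter: δ = d·√(n/2) = 0.5893 × √(20/2) = 1.8635
Two-sided α = 0.005 → critical value z_{0.0025} = 2.807.
Power = Φ(δ − 2.807) + Φ(−δ − 2.807) = Φ(-0.944) + Φ(-4.671) = 0.1727 + 0.0000 = 0.1727.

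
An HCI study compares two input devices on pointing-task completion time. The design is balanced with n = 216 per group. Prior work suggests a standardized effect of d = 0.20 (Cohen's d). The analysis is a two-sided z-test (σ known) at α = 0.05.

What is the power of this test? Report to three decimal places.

Power ≈ 0.547

Noncentrality parameter: δ = d·√(n/2) = 0.20 × √(216/2) = 2.0785
Two-sided α = 0.05 → critical value z_{0.025} = 1.960.
Power = Φ(δ − 1.960) + Φ(−δ − 1.960) = Φ(0.118) + Φ(-4.038) = 0.5472 + 0.0000 = 0.5472.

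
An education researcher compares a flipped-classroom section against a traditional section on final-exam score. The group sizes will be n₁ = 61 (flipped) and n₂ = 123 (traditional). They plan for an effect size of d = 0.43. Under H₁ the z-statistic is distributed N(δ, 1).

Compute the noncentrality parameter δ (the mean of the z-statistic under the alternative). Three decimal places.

δ = d / √(1/n₁ + 1/n₂) = 0.43 / √(1/61 + 1/123) = 2.7459

δ ≈ 2.746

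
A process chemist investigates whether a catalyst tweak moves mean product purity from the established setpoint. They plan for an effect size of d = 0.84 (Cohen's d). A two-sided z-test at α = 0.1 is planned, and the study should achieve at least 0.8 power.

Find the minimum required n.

For power 0.8 need Φ(δ − z_{0.05}) = 0.8, so δ = z_{0.05} + z_{0.20} = 1.645 + 0.842 = 2.486.
(For δ > 0 the lower-tail rejection region contributes negligibly to power, so the one-term inversion is standard.)
δ = d·√n ⇒ n = (δ/d)² = (2.486 / 0.84)² = 8.76.
Rounding up, n = 9.

n = 9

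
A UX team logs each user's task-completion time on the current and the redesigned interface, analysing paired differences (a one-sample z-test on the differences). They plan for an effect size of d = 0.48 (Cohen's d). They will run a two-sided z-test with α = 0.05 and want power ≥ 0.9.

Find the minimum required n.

n = 46

For power 0.9 need Φ(δ − z_{0.025}) = 0.9, so δ = z_{0.025} + z_{0.10} = 1.960 + 1.282 = 3.242.
(For δ > 0 the lower-tail rejection region contributes negligibly to power, so the one-term inversion is standard.)
δ = d·√n ⇒ n = (δ/d)² = (3.242 / 0.48)² = 45.61.
Rounding up, n = 46.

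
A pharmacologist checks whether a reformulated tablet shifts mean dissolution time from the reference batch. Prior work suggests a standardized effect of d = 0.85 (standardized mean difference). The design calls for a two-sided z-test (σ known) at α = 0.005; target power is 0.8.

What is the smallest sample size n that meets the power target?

For power 0.8 need Φ(δ − z_{0.0025}) = 0.8, so δ = z_{0.0025} + z_{0.20} = 2.807 + 0.842 = 3.649.
(The Φ(−δ − z_{α/2}) term is vanishingly small for δ > 0 and is dropped in the standard sample-size formula.)
δ = d·√n ⇒ n = (δ/d)² = (3.649 / 0.85)² = 18.43.
Round up to the next whole unit.

n = 19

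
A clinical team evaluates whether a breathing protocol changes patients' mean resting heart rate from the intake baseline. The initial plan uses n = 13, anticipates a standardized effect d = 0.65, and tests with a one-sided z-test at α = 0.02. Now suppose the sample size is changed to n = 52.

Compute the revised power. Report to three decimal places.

With n = 52: δ = d·√n = 0.65 × √52 = 4.6872. Critical value z_{0.02} = 2.054.
Revised power = Φ(δ − 2.054) = Φ(2.633) = 0.9958.

Power ≈ 0.996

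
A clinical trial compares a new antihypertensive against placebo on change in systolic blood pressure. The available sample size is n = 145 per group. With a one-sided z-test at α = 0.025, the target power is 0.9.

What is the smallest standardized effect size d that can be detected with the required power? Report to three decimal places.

Required noncentrality: δ = z_{0.025} + z_{0.10} = 1.960 + 1.282 = 3.242.
δ = d·√(n/2) ⇒ d = δ/√(n/2) = 3.242/√(145/2) = 0.3807.

d ≈ 0.381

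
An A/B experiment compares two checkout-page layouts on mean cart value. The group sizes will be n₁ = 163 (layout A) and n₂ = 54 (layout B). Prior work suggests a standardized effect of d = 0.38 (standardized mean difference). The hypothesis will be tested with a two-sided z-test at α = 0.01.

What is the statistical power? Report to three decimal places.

Noncentrality parameter: λ = d / √(1/n₁ + 1/n₂) = 0.38 / √(1/163 + 1/54) = 2.4202
Critical value for a two-sided test at α = 0.01: z_{α/2} = 2.576.
Power = Φ(λ − 2.576) + Φ(−λ − 2.576) = Φ(-0.156) + Φ(-4.996) = 0.4381 + 0.0000 = 0.4381.

Power ≈ 0.438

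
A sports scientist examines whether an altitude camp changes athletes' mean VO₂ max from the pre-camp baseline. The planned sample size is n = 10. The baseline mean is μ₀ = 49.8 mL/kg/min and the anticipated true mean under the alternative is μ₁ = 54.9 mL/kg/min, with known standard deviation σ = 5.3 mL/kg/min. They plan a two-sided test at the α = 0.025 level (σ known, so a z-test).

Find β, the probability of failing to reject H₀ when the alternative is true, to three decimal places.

β ≈ 0.211

Standardized effect: d = |μ₁ − μ₀| / σ = |54.9 − 49.8| / 5.3 = 0.9623
Noncentrality parameter: δ = d·√n = 0.9623 × √10 = 3.0429
Two-sided α = 0.025 → critical value z_{0.0125} = 2.241.
Power = Φ(δ − 2.241) + Φ(−δ − 2.241) = Φ(0.802) + Φ(-5.284) = 0.7886 + 0.0000 = 0.7886.
Type II error: β = 1 − power = 1 − 0.7886 = 0.2114.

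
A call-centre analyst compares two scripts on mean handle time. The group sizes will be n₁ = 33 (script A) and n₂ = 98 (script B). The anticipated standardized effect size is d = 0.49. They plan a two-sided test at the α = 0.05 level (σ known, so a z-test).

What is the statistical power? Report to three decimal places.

Noncentrality parameter: δ = d / √(1/n₁ + 1/n₂) = 0.49 / √(1/33 + 1/98) = 2.4346
Two-sided α = 0.05 → critical value z_{0.025} = 1.960.
Power = Φ(δ − 1.960) + Φ(−δ − 1.960) = Φ(0.475) + Φ(-4.395) = 0.6825 + 0.0000 = 0.6825.

Power ≈ 0.682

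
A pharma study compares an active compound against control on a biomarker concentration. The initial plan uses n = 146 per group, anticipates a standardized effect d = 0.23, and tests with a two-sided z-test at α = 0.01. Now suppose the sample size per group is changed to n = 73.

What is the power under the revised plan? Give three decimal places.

With n = 73 per group: δ = d·√(n/2) = 0.23 × √(73/2) = 1.3896. Critical value z_{0.005} = 2.576.
Revised power = Φ(δ − 2.576) + Φ(−δ − 2.576) = Φ(-1.186) + Φ(-3.965) = 0.1178 + 0.0000 = 0.1178.

Power ≈ 0.118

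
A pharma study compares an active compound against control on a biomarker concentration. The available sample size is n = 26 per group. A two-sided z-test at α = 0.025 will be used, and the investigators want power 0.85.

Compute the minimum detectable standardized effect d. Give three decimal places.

d ≈ 0.909

Required noncentrality: δ = z_{0.0125} + z_{0.15} = 2.241 + 1.036 = 3.278.
(Lower-tail contribution to power is negligible for δ > 0.)
δ = d·√(n/2) ⇒ d = δ/√(n/2) = 3.278/√(26/2) = 0.9091.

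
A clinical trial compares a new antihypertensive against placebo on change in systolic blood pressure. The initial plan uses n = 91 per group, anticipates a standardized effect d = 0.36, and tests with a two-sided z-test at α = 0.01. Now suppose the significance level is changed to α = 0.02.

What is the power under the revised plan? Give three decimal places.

δ = d·√(n/2) = 0.36 × √(91/2) = 2.4283 (unchanged). New critical value: z_{0.01} = 2.326.
Revised power = Φ(δ − 2.326) + Φ(−δ − 2.326) = Φ(0.102) + Φ(-4.755) = 0.5406 + 0.0000 = 0.5406.

Power ≈ 0.541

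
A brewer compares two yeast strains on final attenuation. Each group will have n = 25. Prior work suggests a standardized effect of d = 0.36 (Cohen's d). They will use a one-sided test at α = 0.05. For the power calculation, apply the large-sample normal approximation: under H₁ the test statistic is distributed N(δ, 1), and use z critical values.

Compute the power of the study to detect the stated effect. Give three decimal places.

Noncentrality parameter: δ = d·√(n/2) = 0.36 × √(25/2) = 1.2728
One-sided α = 0.05 → critical value z_{0.05} = 1.645.
Power = P(Z > 1.645 − δ) = Φ(-0.372) = 0.3549.

Power ≈ 0.355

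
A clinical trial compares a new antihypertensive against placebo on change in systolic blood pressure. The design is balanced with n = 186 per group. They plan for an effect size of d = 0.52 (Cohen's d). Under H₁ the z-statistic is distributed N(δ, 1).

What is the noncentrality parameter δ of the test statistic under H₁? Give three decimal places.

The noncentrality parameter scales effect size by the design's sample-size factor: δ = d·√(n/2) = 0.52 × √(186/2) = 5.0147

δ ≈ 5.015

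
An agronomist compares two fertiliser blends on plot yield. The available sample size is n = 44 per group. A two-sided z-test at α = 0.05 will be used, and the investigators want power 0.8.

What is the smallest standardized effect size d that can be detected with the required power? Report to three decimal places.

d ≈ 0.597

Need Φ(δ − 1.960) = 0.8, so δ = 1.960 + 0.842 = 2.802.
(The second rejection-region term Φ(−δ − z_{α/2}) is negligible and dropped.)
δ = d·√(n/2) ⇒ d = δ/√(n/2) = 2.802/√(44/2) = 0.5973.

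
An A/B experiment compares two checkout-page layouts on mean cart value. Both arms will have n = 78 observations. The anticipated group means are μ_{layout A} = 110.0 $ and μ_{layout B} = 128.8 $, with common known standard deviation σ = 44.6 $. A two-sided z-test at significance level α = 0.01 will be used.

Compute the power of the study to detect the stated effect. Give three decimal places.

Power ≈ 0.523

Standardized effect: d = |μ_{layout A} − μ_{layout B}| / σ = |110.0 − 128.8| / 44.6 = 0.4215
Noncentrality parameter: δ = d·√(n/2) = 0.4215 × √(78/2) = 2.6324
Two-sided α = 0.01 → critical value z_{0.005} = 2.576.
Power = Φ(δ − 2.576) + Φ(−δ − 2.576) = Φ(0.057) + Φ(-5.208) = 0.5226 + 0.0000 = 0.5226.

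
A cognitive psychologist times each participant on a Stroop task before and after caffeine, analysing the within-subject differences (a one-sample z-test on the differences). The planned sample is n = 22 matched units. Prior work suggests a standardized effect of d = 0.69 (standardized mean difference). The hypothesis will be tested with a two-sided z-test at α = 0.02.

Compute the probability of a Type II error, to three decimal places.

β ≈ 0.181

Noncentrality parameter: δ = d·√n = 0.69 × √22 = 3.2364
Two-sided α = 0.02 → critical value z_{0.01} = 2.326.
Power = Φ(δ − 2.326) + Φ(−δ − 2.326) = Φ(0.910) + Φ(-5.563) = 0.8186 + 0.0000 = 0.8186.
Type II error: β = 1 − power = 1 − 0.8186 = 0.1814.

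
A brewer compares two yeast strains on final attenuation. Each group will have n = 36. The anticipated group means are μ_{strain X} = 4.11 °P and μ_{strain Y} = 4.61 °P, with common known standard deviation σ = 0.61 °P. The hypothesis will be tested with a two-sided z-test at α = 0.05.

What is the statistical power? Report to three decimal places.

Standardized effect: d = |μ_{strain X} − μ_{strain Y}| / σ = |4.11 − 4.61| / 0.61 = 0.8197
Noncentrality parameter: δ = d·√(n/2) = 0.8197 × √(36/2) = 3.4776
Critical value for a two-sided test at α = 0.05: z_{α/2} = 1.960.
Power = Φ(δ − 1.960) + Φ(−δ − 1.960) = Φ(1.518) + Φ(-5.438) = 0.9354 + 0.0000 = 0.9354.

Power ≈ 0.935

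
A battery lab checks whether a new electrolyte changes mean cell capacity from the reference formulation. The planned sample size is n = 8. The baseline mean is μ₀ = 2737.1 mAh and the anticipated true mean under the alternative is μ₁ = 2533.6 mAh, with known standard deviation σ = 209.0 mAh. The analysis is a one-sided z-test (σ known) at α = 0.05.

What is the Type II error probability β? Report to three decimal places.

Standardized effect: d = |μ₁ − μ₀| / σ = |2533.6 − 2737.1| / 209.0 = 0.9737
Noncentrality parameter: δ = d·√n = 0.9737 × √8 = 2.7540
Critical value for a one-sided test at α = 0.05: z_α = 1.645.
Power = P(Z > 1.645 − δ) = Φ(1.109) = 0.8663.
Type II error: β = 1 − power = 1 − 0.8663 = 0.1337.

β ≈ 0.134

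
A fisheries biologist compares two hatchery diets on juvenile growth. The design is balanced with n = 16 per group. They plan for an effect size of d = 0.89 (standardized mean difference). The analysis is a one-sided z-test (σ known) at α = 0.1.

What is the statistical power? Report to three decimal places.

Noncentrality parameter: δ = d·√(n/2) = 0.89 × √(16/2) = 2.5173
One-sided α = 0.1 → critical value z_{0.1} = 1.282.
Power = P(Z > 1.282 − δ) = Φ(1.236) = 0.8917.

Power ≈ 0.892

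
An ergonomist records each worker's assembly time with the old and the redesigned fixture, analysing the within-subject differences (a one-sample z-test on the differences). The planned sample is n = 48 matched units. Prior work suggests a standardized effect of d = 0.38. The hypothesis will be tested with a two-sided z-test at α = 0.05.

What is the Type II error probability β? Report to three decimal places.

Noncentrality parameter: δ = d·√n = 0.38 × √48 = 2.6327
Two-sided α = 0.05 → critical value z_{0.025} = 1.960.
Power = Φ(δ − 1.960) + Φ(−δ − 1.960) = Φ(0.673) + Φ(-4.593) = 0.7494 + 0.0000 = 0.7495.
Type II error: β = 1 − power = 1 − 0.7495 = 0.2505.

β ≈ 0.251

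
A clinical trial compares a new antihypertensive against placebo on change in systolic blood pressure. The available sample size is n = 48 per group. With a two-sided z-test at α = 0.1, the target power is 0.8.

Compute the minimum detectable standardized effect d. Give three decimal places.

Need Φ(δ − 1.645) = 0.8, so δ = 1.645 + 0.842 = 2.486.
(The second rejection-region term Φ(−δ − z_{α/2}) is negligible and dropped.)
δ = d·√(n/2) ⇒ d = δ/√(n/2) = 2.486/√(48/2) = 0.5075.

d ≈ 0.508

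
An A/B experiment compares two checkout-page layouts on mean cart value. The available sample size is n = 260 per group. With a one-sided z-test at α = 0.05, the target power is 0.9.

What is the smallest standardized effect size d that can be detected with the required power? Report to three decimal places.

Need Φ(δ − 1.645) = 0.9, so δ = 1.645 + 1.282 = 2.926.
δ = d·√(n/2) ⇒ d = δ/√(n/2) = 2.926/√(260/2) = 0.2567.

d ≈ 0.257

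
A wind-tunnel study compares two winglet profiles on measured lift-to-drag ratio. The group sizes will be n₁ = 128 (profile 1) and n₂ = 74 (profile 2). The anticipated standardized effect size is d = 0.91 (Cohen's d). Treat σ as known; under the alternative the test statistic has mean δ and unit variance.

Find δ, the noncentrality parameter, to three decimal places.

δ ≈ 6.231

The noncentrality parameter scales effect size by the design's sample-size factor: δ = d / √(1/n₁ + 1/n₂) = 0.91 / √(1/128 + 1/74) = 6.2314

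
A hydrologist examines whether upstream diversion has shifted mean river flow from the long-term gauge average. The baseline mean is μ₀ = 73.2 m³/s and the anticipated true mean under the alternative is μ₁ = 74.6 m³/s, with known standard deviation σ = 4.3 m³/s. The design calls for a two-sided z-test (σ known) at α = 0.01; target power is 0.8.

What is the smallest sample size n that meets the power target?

Standardized effect: d = |μ₁ − μ₀| / σ = |74.6 − 73.2| / 4.3 = 0.3256
Set Φ(δ − 2.576) = 0.8; then δ − 2.576 = Φ⁻¹(0.8) = 0.842, giving δ = 3.417.
(The Φ(−δ − z_{α/2}) term is vanishingly small for δ > 0 and is dropped in the standard sample-size formula.)
δ = d·√n ⇒ n = (δ/d)² = (3.417 / 0.3256)² = 110.18.
Round up to the next whole unit.

n = 111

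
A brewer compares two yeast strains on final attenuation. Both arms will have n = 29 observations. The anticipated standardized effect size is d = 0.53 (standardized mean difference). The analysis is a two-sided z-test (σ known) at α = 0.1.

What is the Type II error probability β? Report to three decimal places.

Noncentrality parameter: δ = d·√(n/2) = 0.53 × √(29/2) = 2.0182
Two-sided α = 0.1 → critical value z_{0.05} = 1.645.
Power = Φ(δ − 1.645) + Φ(−δ − 1.645) = Φ(0.373) + Φ(-3.663) = 0.6455 + 0.0001 = 0.6457.
Type II error: β = 1 − power = 1 − 0.6457 = 0.3543.

β ≈ 0.354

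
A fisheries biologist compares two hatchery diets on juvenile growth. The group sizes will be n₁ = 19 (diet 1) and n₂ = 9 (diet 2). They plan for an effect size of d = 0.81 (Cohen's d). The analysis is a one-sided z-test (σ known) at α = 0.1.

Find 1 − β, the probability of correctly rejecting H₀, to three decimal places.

Power ≈ 0.764

Noncentrality parameter: δ = d / √(1/n₁ + 1/n₂) = 0.81 / √(1/19 + 1/9) = 2.0017
One-sided α = 0.1 → critical value z_{0.1} = 1.282.
Power = P(Z > 1.282 − δ) = Φ(0.720) = 0.7643.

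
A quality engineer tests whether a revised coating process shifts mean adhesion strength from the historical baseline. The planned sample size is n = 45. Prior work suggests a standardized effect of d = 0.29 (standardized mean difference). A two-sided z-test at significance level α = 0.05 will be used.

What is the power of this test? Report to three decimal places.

Noncentrality parameter: δ = d·√n = 0.29 × √45 = 1.9454
Two-sided α = 0.05 → critical value z_{0.025} = 1.960.
Power = Φ(δ − 1.960) + Φ(−δ − 1.960) = Φ(-0.015) + Φ(-3.905) = 0.4942 + 0.0000 = 0.4942.

Power ≈ 0.494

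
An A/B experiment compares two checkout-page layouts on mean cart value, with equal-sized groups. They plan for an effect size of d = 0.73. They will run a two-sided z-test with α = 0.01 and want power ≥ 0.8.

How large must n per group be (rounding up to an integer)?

n = 44 per group

For power 0.8 need Φ(δ − z_{0.005}) = 0.8, so δ = z_{0.005} + z_{0.20} = 2.576 + 0.842 = 3.417.
(The Φ(−δ − z_{α/2}) term is vanishingly small for δ > 0 and is dropped in the standard sample-size formula.)
δ = d·√(n/2) ⇒ n = 2(δ/d)² = 2 × (3.417 / 0.73)² = 43.83.
Rounding up, n = 44 per group.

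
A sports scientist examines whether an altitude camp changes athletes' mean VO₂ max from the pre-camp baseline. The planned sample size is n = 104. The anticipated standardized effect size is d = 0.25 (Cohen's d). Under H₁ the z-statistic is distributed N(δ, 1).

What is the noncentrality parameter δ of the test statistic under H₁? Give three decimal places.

δ = d·√n = 0.25 × √104 = 2.5495

δ ≈ 2.550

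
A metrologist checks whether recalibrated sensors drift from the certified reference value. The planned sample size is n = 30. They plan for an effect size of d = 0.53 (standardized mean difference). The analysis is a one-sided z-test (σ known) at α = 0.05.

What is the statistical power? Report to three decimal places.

Power ≈ 0.896

Noncentrality parameter: δ = d·√n = 0.53 × √30 = 2.9029
One-sided α = 0.05 → critical value z_{0.05} = 1.645.
Power = Φ(δ − 1.645) = Φ(1.258) = 0.8958.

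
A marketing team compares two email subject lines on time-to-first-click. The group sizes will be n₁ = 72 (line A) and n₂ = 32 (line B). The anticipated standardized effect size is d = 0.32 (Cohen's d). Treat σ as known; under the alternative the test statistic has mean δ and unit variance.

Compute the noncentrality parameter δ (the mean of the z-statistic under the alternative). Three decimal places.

δ ≈ 1.506

δ = d / √(1/n₁ + 1/n₂) = 0.32 / √(1/72 + 1/32) = 1.5062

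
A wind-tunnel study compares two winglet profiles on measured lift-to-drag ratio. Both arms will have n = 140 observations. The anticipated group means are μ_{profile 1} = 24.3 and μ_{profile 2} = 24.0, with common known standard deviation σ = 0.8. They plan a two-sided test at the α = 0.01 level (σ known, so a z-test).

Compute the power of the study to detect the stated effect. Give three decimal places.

Standardized effect: d = |μ_{profile 1} − μ_{profile 2}| / σ = |24.3 − 24.0| / 0.8 = 0.3750
Noncentrality parameter: δ = d·√(n/2) = 0.3750 × √(140/2) = 3.1375
Critical value for a two-sided test at α = 0.01: z_{α/2} = 2.576.
Power = Φ(δ − 2.576) + Φ(−δ − 2.576) = Φ(0.562) + Φ(-5.713) = 0.7128 + 0.0000 = 0.7128.

Power ≈ 0.713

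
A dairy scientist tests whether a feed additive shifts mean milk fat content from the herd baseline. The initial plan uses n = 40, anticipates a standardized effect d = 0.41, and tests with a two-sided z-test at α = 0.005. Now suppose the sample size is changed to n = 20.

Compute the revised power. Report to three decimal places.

Power ≈ 0.165

With n = 20: δ = d·√n = 0.41 × √20 = 1.8336. Critical value z_{0.0025} = 2.807.
Revised power = Φ(δ − 2.807) + Φ(−δ − 2.807) = Φ(-0.973) + Φ(-4.641) = 0.1652 + 0.0000 = 0.1652.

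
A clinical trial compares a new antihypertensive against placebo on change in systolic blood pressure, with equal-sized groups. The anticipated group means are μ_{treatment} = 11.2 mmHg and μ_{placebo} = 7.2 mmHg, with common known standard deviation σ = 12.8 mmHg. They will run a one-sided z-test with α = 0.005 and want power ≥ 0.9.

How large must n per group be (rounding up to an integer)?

Standardized effect: d = |μ_{treatment} − μ_{placebo}| / σ = |11.2 − 7.2| / 12.8 = 0.3125
For power 0.9 need Φ(δ − z_{0.005}) = 0.9, so δ = z_{0.005} + z_{0.10} = 2.576 + 1.282 = 3.857.
δ = d·√(n/2) ⇒ n = 2(δ/d)² = 2 × (3.857 / 0.3125)² = 304.73.
Round up to the next whole unit.

n = 305 per group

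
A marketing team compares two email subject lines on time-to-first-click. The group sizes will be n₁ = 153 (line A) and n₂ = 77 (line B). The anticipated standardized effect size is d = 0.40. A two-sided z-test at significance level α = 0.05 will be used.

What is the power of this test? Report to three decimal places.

Power ≈ 0.817

Noncentrality parameter: λ = d / √(1/n₁ + 1/n₂) = 0.40 / √(1/153 + 1/77) = 2.8628
Two-sided α = 0.05 → critical value z_{0.025} = 1.960.
Power = Φ(λ − 1.960) + Φ(−λ − 1.960) = Φ(0.903) + Φ(-4.823) = 0.8167 + 0.0000 = 0.8167.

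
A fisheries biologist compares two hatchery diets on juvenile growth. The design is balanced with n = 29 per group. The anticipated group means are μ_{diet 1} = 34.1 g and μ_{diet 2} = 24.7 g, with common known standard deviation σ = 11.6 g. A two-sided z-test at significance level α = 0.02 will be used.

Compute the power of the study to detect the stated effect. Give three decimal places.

Power ≈ 0.776

Standardized effect: d = |μ_{diet 1} − μ_{diet 2}| / σ = |34.1 − 24.7| / 11.6 = 0.8103
Noncentrality parameter: δ = d·√(n/2) = 0.8103 × √(29/2) = 3.0857
Two-sided α = 0.02 → critical value z_{0.01} = 2.326.
Power = Φ(δ − 2.326) + Φ(−δ − 2.326) = Φ(0.759) + Φ(-5.412) = 0.7762 + 0.0000 = 0.7762.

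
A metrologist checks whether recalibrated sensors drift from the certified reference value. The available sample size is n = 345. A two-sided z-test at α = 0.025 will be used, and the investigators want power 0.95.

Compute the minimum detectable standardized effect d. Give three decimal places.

d ≈ 0.209

Need Φ(δ − 2.241) = 0.95, so δ = 2.241 + 1.645 = 3.886.
(The second rejection-region term Φ(−δ − z_{α/2}) is negligible and dropped.)
δ = d·√n ⇒ d = δ/√n = 3.886/√345 = 0.2092.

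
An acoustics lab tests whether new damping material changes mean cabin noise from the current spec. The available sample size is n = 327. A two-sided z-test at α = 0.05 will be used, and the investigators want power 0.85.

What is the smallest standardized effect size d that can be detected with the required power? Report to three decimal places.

Need Φ(δ − 1.960) = 0.85, so δ = 1.960 + 1.036 = 2.996.
(The second rejection-region term Φ(−δ − z_{α/2}) is negligible and dropped.)
δ = d·√n ⇒ d = δ/√n = 2.996/√327 = 0.1657.

d ≈ 0.166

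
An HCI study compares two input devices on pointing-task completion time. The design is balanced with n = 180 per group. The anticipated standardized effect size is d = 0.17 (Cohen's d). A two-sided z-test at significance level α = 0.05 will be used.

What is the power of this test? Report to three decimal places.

Power ≈ 0.364

Noncentrality parameter: δ = d·√(n/2) = 0.17 × √(180/2) = 1.6128
Critical value for a two-sided test at α = 0.05: z_{α/2} = 1.960.
Power = Φ(δ − 1.960) + Φ(−δ − 1.960) = Φ(-0.347) + Φ(-3.573) = 0.3642 + 0.0002 = 0.3644.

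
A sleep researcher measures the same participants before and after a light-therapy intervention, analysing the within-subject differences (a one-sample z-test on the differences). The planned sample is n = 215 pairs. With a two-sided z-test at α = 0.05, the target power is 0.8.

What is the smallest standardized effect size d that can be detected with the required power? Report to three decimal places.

d ≈ 0.191

Required noncentrality: δ = z_{0.025} + z_{0.20} = 1.960 + 0.842 = 2.802.
(Lower-tail contribution to power is negligible for δ > 0.)
δ = d·√n ⇒ d = δ/√n = 2.802/√215 = 0.1911.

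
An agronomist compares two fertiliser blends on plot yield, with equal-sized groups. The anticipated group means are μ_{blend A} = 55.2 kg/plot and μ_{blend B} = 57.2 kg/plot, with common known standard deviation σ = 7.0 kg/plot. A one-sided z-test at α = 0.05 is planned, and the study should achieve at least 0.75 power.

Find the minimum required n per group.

Standardized effect: d = |μ_{blend A} − μ_{blend B}| / σ = |55.2 − 57.2| / 7.0 = 0.2857
For power 0.75 need Φ(δ − z_{0.05}) = 0.75, so δ = z_{0.05} + z_{0.25} = 1.645 + 0.674 = 2.319.
δ = d·√(n/2) ⇒ n = 2(δ/d)² = 2 × (2.319 / 0.2857)² = 131.79.
Rounding up, n = 132 per group.

n = 132 per group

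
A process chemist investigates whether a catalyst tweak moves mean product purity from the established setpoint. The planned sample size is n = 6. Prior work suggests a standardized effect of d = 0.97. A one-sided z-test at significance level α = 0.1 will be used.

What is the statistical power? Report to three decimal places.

Noncentrality parameter: δ = d·√n = 0.97 × √6 = 2.3760
One-sided α = 0.1 → critical value z_{0.1} = 1.282.
Power = P(Z > 1.282 − δ) = Φ(1.094) = 0.8631.

Power ≈ 0.863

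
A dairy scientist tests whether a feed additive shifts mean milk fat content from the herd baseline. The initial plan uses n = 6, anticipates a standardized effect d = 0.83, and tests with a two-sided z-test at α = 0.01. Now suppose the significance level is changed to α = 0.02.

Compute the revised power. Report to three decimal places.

Power ≈ 0.385

δ = d·√n = 0.83 × √6 = 2.0331 (unchanged). New critical value: z_{0.01} = 2.326.
Revised power = Φ(δ − 2.326) + Φ(−δ − 2.326) = Φ(-0.293) + Φ(-4.359) = 0.3847 + 0.0000 = 0.3847.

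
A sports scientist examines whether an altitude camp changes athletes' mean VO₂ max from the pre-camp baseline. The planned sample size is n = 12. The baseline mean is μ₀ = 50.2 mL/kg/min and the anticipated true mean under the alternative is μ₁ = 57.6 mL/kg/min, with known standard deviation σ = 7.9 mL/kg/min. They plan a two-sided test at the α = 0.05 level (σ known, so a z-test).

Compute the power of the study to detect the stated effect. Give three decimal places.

Power ≈ 0.901

Standardized effect: d = |μ₁ − μ₀| / σ = |57.6 − 50.2| / 7.9 = 0.9367
Noncentrality parameter: δ = d·√n = 0.9367 × √12 = 3.2449
Two-sided α = 0.05 → critical value z_{0.025} = 1.960.
Power = Φ(δ − 1.960) + Φ(−δ − 1.960) = Φ(1.285) + Φ(-5.205) = 0.9006 + 0.0000 = 0.9006.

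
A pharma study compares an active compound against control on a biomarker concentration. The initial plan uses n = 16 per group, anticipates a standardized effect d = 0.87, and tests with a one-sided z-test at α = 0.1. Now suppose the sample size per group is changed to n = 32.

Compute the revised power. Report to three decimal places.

With n = 32 per group: δ = d·√(n/2) = 0.87 × √(32/2) = 3.4800. Critical value z_{0.1} = 1.282.
Revised power = P(Z > 1.282 − δ) = Φ(2.198) = 0.9860.

Power ≈ 0.986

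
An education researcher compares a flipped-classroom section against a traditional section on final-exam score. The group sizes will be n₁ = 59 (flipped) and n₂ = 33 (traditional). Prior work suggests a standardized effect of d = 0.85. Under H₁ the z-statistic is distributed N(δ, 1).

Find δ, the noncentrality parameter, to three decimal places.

δ ≈ 3.910

δ = d / √(1/n₁ + 1/n₂) = 0.85 / √(1/59 + 1/33) = 3.9103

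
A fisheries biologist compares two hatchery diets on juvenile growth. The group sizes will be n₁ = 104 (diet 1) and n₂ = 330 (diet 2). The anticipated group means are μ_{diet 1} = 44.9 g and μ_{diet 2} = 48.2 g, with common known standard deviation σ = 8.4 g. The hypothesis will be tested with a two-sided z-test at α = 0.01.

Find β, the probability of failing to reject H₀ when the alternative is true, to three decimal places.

β ≈ 0.179

Standardized effect: d = |μ_{diet 1} − μ_{diet 2}| / σ = |44.9 − 48.2| / 8.4 = 0.3929
Noncentrality parameter: δ = d / √(1/n₁ + 1/n₂) = 0.3929 / √(1/104 + 1/330) = 3.4935
Critical value for a two-sided test at α = 0.01: z_{α/2} = 2.576.
Power = Φ(δ − 2.576) + Φ(−δ − 2.576) = Φ(0.918) + Φ(-6.069) = 0.8206 + 0.0000 = 0.8206.
Type II error: β = 1 − power = 1 − 0.8206 = 0.1794.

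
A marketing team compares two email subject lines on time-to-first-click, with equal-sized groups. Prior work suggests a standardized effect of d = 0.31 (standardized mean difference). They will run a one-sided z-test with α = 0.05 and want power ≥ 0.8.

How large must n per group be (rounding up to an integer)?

n = 129 per group

For power 0.8 need Φ(δ − z_{0.05}) = 0.8, so δ = z_{0.05} + z_{0.20} = 1.645 + 0.842 = 2.486.
δ = d·√(n/2) ⇒ n = 2(δ/d)² = 2 × (2.486 / 0.31)² = 128.67.
Rounding up, n = 129 per group.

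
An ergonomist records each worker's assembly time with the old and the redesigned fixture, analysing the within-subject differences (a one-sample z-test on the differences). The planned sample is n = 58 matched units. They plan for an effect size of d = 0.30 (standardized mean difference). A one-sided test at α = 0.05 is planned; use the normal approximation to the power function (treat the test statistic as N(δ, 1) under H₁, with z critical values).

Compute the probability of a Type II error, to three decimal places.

Noncentrality parameter: δ = d·√n = 0.30 × √58 = 2.2847
One-sided α = 0.05 → critical value z_{0.05} = 1.645.
Power = P(Z > 1.645 − δ) = Φ(0.640) = 0.7389.
Type II error: β = 1 − power = 1 − 0.7389 = 0.2611.

β ≈ 0.261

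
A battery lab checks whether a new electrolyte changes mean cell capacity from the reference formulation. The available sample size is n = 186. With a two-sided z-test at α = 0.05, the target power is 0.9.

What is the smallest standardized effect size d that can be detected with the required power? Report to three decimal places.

Need Φ(δ − 1.960) = 0.9, so δ = 1.960 + 1.282 = 3.242.
(Lower-tail contribution to power is negligible for δ > 0.)
δ = d·√n ⇒ d = δ/√n = 3.242/√186 = 0.2377.

d ≈ 0.238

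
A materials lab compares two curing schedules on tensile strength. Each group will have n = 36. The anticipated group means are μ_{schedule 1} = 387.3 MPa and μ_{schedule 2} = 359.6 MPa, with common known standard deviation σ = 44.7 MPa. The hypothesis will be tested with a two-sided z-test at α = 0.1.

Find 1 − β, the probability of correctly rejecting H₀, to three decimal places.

Standardized effect: d = |μ_{schedule 1} − μ_{schedule 2}| / σ = |387.3 − 359.6| / 44.7 = 0.6197
Noncentrality parameter: δ = d·√(n/2) = 0.6197 × √(36/2) = 2.6291
Critical value for a two-sided test at α = 0.1: z_{α/2} = 1.645.
Power = Φ(δ − 1.645) + Φ(−δ − 1.645) = Φ(0.984) + Φ(-4.274) = 0.8375 + 0.0000 = 0.8375.

Power ≈ 0.838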